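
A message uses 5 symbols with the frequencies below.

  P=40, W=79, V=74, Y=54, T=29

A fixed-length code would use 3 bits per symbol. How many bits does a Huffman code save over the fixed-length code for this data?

207

Fixed-length: 3 bits × 276 symbols = 828 bits.
Huffman merges:
merge T(29) and P(40): 69
merge Y(54) and 69: 123
merge V(74) and W(79): 153
merge 123 and 153: 276
Huffman total = 69 + 123 + 153 + 276 = 621 bits.
Saving = 828 − 621 = 207 bits.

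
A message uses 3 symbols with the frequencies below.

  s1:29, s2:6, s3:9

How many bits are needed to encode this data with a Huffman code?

Merge the two smallest weights repeatedly:
s2(6) + s3(9) → 15
15 + s1(29) → 44
The encoded length is the sum of every internal node's weight: 15 + 44 = 59 bits.

59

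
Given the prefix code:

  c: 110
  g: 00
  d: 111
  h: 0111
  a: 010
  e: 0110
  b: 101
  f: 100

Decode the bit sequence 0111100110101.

Read left to right; each codeword is recognised as soon as it completes (prefix code):
  0111→h | 100→f | 110→c | 101→b
Decoded message: hfcb

hfcb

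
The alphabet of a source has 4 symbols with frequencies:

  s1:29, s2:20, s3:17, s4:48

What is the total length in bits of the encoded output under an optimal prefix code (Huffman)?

Greedily combine the two least-frequent nodes:
combine s3(17), s2(20) → 37
combine s1(29), 37 → 66
combine s4(48), 66 → 114
Total encoded bits = sum of merged weights = 37 + 66 + 114 = 217.

217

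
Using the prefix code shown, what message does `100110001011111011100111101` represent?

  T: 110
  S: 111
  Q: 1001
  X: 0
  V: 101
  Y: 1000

QYVSVTXSV

Read left to right; each codeword is recognised as soon as it completes (prefix code):
  1001→Q | 1000→Y | 101→V | 111→S | 101→V | 110→T | 0→X | 111→S | 101→V
Decoded message: QYVSVTXSV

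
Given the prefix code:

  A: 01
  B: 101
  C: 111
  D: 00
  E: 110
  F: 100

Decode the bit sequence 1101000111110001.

Read left to right; each codeword is recognised as soon as it completes (prefix code):
  110→E | 100→F | 01→A | 111→C | 100→F | 01→A
Decoded message: EFACFA

EFACFA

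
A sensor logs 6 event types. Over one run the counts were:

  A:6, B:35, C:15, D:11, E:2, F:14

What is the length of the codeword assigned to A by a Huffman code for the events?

4

Repeatedly merge the two smallest:
combine E(2), A(6) → 8
combine 8, D(11) → 19
combine F(14), C(15) → 29
combine 19, 29 → 48
combine B(35), 48 → 83
The subtree containing A is merged 4 times, so code length = 4.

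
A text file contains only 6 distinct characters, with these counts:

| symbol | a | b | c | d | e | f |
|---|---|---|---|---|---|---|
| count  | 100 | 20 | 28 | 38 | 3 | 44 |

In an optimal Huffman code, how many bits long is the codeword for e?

Build the tree from the bottom:
e(3) + b(20) → 23
23 + c(28) → 51
d(38) + f(44) → 82
51 + 82 → 133
a(100) + 133 → 233
The subtree containing e is merged 4 times, so code length = 4.

4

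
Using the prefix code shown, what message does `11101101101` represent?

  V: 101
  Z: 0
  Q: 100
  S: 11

Read left to right; each codeword is recognised as soon as it completes (prefix code):
  11→S | 101→V | 101→V | 101→V
Decoded message: SVVV

SVVV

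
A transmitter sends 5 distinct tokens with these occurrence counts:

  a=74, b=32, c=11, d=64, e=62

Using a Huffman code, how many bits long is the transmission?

Build the Huffman tree bottom-up:
merge c(11) and b(32): 43
merge 43 and e(62): 105
merge d(64) and a(74): 138
merge 105 and 138: 243
The encoded length is the sum of every internal node's weight: 43 + 105 + 138 + 243 = 529 bits.

529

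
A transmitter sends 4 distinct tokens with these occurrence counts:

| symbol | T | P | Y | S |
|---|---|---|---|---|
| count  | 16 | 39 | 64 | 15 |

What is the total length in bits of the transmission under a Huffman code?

235

Build the Huffman tree bottom-up:
combine S(15), T(16) → 31
combine 31, P(39) → 70
combine Y(64), 70 → 134
The encoded length is the sum of every internal node's weight: 31 + 70 + 134 = 235 bits.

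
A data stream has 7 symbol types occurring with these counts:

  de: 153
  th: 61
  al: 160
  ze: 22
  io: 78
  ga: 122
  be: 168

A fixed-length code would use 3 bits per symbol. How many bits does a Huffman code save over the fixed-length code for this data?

Fixed-length: 3 bits × 764 symbols = 2292 bits.
Huffman merges:
ze(22) + th(61) → 83
io(78) + 83 → 161
ga(122) + de(153) → 275
al(160) + 161 → 321
be(168) + 275 → 443
321 + 443 → 764
Huffman total = 83 + 161 + 275 + 321 + 443 + 764 = 2047 bits.
Saving = 2292 − 2047 = 245 bits.

245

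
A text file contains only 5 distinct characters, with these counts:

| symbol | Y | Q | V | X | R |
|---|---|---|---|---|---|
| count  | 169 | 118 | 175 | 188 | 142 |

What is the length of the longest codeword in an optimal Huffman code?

3

Merge the two lowest-weight nodes at each step:
Q(118) + R(142) → 260
Y(169) + V(175) → 344
X(188) + 260 → 448
344 + 448 → 792
Maximum depth reached is 3.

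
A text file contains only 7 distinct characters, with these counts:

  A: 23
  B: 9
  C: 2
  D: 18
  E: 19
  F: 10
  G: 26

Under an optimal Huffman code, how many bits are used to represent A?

2

Huffman merges, smallest pair first:
C(2) + B(9) → 11
F(10) + 11 → 21
D(18) + E(19) → 37
21 + A(23) → 44
G(26) + 37 → 63
44 + 63 → 107
A sits 2 levels below the root, so its codeword is 2 bits.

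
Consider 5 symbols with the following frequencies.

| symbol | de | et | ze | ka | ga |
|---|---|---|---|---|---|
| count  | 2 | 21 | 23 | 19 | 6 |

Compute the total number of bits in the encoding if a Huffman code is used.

Merge the two smallest weights repeatedly:
combine de(2), ga(6) → 8
combine 8, ka(19) → 27
combine et(21), ze(23) → 44
combine 27, 44 → 71
Each symbol's bit-cost is frequency × depth; summing gives 150 bits (equivalently 8 + 27 + 44 + 71).

150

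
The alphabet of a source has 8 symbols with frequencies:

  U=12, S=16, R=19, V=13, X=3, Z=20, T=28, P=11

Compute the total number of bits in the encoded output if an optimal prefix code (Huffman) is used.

Build the Huffman tree bottom-up:
merge X(3) and P(11): 14
merge U(12) and V(13): 25
merge 14 and S(16): 30
merge R(19) and Z(20): 39
merge 25 and T(28): 53
merge 30 and 39: 69
merge 53 and 69: 122
Total encoded bits = sum of merged weights = 14 + 25 + 30 + 39 + 53 + 69 + 122 = 352.

352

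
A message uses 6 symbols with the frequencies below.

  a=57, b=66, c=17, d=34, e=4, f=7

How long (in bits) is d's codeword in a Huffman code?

3

Build the tree from the bottom:
combine e(4), f(7) → 11
combine 11, c(17) → 28
combine 28, d(34) → 62
combine a(57), 62 → 119
combine b(66), 119 → 185
d sits 3 levels below the root, so its codeword is 3 bits.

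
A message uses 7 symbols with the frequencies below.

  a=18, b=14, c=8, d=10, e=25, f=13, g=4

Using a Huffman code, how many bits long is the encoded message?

245

Greedily combine the two least-frequent nodes:
g(4) + c(8) → 12
d(10) + 12 → 22
f(13) + b(14) → 27
a(18) + 22 → 40
e(25) + 27 → 52
40 + 52 → 92
The encoded length is the sum of every internal node's weight: 12 + 22 + 27 + 40 + 52 + 92 = 245 bits.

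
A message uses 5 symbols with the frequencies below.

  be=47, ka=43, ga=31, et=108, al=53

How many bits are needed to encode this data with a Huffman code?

Merge the two smallest weights repeatedly:
merge ga(31) and ka(43): 74
merge be(47) and al(53): 100
merge 74 and 100: 174
merge et(108) and 174: 282
Total encoded bits = sum of merged weights = 74 + 100 + 174 + 282 = 630.

630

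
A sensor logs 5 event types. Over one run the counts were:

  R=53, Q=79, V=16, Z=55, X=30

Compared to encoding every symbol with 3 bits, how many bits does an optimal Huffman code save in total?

187

Fixed-length: 3 bits × 233 symbols = 699 bits.
Huffman merges:
V(16) + X(30) → 46
46 + R(53) → 99
Z(55) + Q(79) → 134
99 + 134 → 233
Huffman total = 46 + 99 + 134 + 233 = 512 bits.
Saving = 699 − 512 = 187 bits.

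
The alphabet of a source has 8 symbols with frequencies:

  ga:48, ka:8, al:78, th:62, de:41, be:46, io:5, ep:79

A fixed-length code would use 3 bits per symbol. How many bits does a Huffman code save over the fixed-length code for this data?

Fixed-length: 3 bits × 367 symbols = 1101 bits.
Huffman merges:
merge io(5) and ka(8): 13
merge 13 and de(41): 54
merge be(46) and ga(48): 94
merge 54 and th(62): 116
merge al(78) and ep(79): 157
merge 94 and 116: 210
merge 157 and 210: 367
Huffman total = 13 + 54 + 94 + 116 + 157 + 210 + 367 = 1011 bits.
Saving = 1101 − 1011 = 90 bits.

90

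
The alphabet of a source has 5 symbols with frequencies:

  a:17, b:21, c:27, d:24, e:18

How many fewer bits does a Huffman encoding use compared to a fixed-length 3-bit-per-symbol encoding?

72

Fixed-length: 3 bits × 107 symbols = 321 bits.
Huffman merges:
combine a(17), e(18) → 35
combine b(21), d(24) → 45
combine c(27), 35 → 62
combine 45, 62 → 107
Huffman total = 35 + 45 + 62 + 107 = 249 bits.
Saving = 321 − 249 = 72 bits.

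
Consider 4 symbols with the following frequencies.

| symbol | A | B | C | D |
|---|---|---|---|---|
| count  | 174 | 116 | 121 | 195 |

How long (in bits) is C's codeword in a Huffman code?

Repeatedly merge the two smallest:
merge B(116) and C(121): 237
merge A(174) and D(195): 369
merge 237 and 369: 606
C sits 2 levels below the root, so its codeword is 2 bits.

2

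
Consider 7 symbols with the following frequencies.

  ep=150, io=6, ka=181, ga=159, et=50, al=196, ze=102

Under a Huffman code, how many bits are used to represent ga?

2

Huffman merges, smallest pair first:
io(6) + et(50) → 56
56 + ze(102) → 158
ep(150) + 158 → 308
ga(159) + ka(181) → 340
al(196) + 308 → 504
340 + 504 → 844
The subtree containing ga is merged 2 times, so code length = 2.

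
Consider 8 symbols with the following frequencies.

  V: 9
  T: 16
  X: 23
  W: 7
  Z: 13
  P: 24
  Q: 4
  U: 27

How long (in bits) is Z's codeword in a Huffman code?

3

Build the tree from the bottom:
combine Q(4), W(7) → 11
combine V(9), 11 → 20
combine Z(13), T(16) → 29
combine 20, X(23) → 43
combine P(24), U(27) → 51
combine 29, 43 → 72
combine 51, 72 → 123
The subtree containing Z is merged 3 times, so code length = 3.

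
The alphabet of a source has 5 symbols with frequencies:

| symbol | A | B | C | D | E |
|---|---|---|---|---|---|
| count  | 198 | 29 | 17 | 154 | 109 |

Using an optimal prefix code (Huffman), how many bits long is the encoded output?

1017

Build the Huffman tree bottom-up:
combine C(17), B(29) → 46
combine 46, E(109) → 155
combine D(154), 155 → 309
combine A(198), 309 → 507
The encoded length is the sum of every internal node's weight: 46 + 155 + 309 + 507 = 1017 bits.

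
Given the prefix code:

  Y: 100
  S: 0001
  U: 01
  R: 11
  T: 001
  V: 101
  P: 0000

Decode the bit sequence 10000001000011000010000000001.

Read left to right; each codeword is recognised as soon as it completes (prefix code):
  100→Y | 0000→P | 100→Y | 001→T | 100→Y | 001→T | 0000→P | 0000→P | 01→U
Decoded message: YPYTYTPPU

YPYTYTPPU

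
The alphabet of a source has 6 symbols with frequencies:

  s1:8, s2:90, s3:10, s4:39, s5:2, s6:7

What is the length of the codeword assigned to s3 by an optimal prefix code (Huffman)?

Build the tree from the bottom:
s5(2) + s6(7) → 9
s1(8) + 9 → 17
s3(10) + 17 → 27
27 + s4(39) → 66
66 + s2(90) → 156
s3's leaf is at depth 3, giving a 3-bit codeword.

3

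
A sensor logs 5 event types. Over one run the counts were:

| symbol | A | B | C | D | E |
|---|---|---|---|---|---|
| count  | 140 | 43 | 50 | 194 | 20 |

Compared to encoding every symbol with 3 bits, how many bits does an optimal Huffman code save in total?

Fixed-length: 3 bits × 447 symbols = 1341 bits.
Huffman merges:
merge E(20) and B(43): 63
merge C(50) and 63: 113
merge 113 and A(140): 253
merge D(194) and 253: 447
Huffman total = 63 + 113 + 253 + 447 = 876 bits.
Saving = 1341 − 876 = 465 bits.

465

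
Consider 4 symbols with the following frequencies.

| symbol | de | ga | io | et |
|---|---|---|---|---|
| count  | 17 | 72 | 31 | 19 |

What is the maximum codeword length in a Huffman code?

Merge the two lowest-weight nodes at each step:
merge de(17) and et(19): 36
merge io(31) and 36: 67
merge 67 and ga(72): 139
Maximum depth reached is 3.

3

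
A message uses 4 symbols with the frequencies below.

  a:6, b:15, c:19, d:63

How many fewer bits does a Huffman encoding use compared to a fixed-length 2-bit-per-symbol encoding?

42

Fixed-length: 2 bits × 103 symbols = 206 bits.
Huffman merges:
merge a(6) and b(15): 21
merge c(19) and 21: 40
merge 40 and d(63): 103
Huffman total = 21 + 40 + 103 = 164 bits.
Saving = 206 − 164 = 42 bits.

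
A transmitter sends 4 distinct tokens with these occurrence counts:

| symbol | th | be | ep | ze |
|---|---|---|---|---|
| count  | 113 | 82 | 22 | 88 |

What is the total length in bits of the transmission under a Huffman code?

601

Greedily combine the two least-frequent nodes:
combine ep(22), be(82) → 104
combine ze(88), 104 → 192
combine th(113), 192 → 305
Total encoded bits = sum of merged weights = 104 + 192 + 305 = 601.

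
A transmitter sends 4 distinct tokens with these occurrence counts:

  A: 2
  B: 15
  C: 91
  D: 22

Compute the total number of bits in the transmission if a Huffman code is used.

186

Build the Huffman tree bottom-up:
A(2) + B(15) → 17
17 + D(22) → 39
39 + C(91) → 130
The encoded length is the sum of every internal node's weight: 17 + 39 + 130 = 186 bits.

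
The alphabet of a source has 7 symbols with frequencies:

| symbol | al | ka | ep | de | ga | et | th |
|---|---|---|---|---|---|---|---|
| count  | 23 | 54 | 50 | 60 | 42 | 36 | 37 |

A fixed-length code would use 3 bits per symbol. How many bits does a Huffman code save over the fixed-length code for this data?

60

Fixed-length: 3 bits × 302 symbols = 906 bits.
Huffman merges:
al(23) + et(36) → 59
th(37) + ga(42) → 79
ep(50) + ka(54) → 104
59 + de(60) → 119
79 + 104 → 183
119 + 183 → 302
Huffman total = 59 + 79 + 104 + 119 + 183 + 302 = 846 bits.
Saving = 906 − 846 = 60 bits.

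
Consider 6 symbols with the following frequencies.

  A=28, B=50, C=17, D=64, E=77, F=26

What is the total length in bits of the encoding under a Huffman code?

Build the Huffman tree bottom-up:
merge C(17) and F(26): 43
merge A(28) and 43: 71
merge B(50) and D(64): 114
merge 71 and E(77): 148
merge 114 and 148: 262
The encoded length is the sum of every internal node's weight: 43 + 71 + 114 + 148 + 262 = 638 bits.

638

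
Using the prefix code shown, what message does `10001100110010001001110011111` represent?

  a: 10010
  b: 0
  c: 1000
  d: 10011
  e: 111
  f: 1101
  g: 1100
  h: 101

cggcdde

Read left to right; each codeword is recognised as soon as it completes (prefix code):
  1000→c | 1100→g | 1100→g | 1000→c | 10011→d | 10011→d | 111→e
Decoded message: cggcdde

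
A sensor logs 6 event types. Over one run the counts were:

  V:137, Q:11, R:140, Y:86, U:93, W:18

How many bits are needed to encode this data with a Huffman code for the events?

1114

Build the Huffman tree bottom-up:
Q(11) + W(18) → 29
29 + Y(86) → 115
U(93) + 115 → 208
V(137) + R(140) → 277
208 + 277 → 485
Each symbol's bit-cost is frequency × depth; summing gives 1114 bits (equivalently 29 + 115 + 208 + 277 + 485).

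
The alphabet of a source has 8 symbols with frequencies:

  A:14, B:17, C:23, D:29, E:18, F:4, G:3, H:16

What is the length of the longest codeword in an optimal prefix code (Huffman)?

Merge the two lowest-weight nodes at each step:
G(3) + F(4) → 7
7 + A(14) → 21
H(16) + B(17) → 33
E(18) + 21 → 39
C(23) + D(29) → 52
33 + 39 → 72
52 + 72 → 124
The rarest symbols sit at the bottom; the longest codeword is 5 bits.

5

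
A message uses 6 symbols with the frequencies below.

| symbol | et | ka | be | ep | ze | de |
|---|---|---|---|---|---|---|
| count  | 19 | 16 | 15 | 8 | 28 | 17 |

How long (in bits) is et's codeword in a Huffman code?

2

Build the tree from the bottom:
combine ep(8), be(15) → 23
combine ka(16), de(17) → 33
combine et(19), 23 → 42
combine ze(28), 33 → 61
combine 42, 61 → 103
The subtree containing et is merged 2 times, so code length = 2.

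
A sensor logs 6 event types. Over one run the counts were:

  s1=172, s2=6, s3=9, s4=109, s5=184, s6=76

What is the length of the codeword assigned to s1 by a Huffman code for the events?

2

Build the tree from the bottom:
merge s2(6) and s3(9): 15
merge 15 and s6(76): 91
merge 91 and s4(109): 200
merge s1(172) and s5(184): 356
merge 200 and 356: 556
The subtree containing s1 is merged 2 times, so code length = 2.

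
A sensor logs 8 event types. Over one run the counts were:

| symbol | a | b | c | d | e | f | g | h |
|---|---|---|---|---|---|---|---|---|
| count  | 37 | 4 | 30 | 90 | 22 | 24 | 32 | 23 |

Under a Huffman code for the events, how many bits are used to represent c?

3

Huffman merges, smallest pair first:
merge b(4) and e(22): 26
merge h(23) and f(24): 47
merge 26 and c(30): 56
merge g(32) and a(37): 69
merge 47 and 56: 103
merge 69 and d(90): 159
merge 103 and 159: 262
c's leaf is at depth 3, giving a 3-bit codeword.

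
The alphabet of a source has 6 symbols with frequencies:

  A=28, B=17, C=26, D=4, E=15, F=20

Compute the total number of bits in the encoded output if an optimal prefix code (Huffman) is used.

Merge the two smallest weights repeatedly:
merge D(4) and E(15): 19
merge B(17) and 19: 36
merge F(20) and C(26): 46
merge A(28) and 36: 64
merge 46 and 64: 110
The encoded length is the sum of every internal node's weight: 19 + 36 + 46 + 64 + 110 = 275 bits.

275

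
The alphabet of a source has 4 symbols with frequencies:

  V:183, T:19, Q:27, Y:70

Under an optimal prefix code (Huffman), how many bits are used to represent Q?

3

Build the tree from the bottom:
combine T(19), Q(27) → 46
combine 46, Y(70) → 116
combine 116, V(183) → 299
Q sits 3 levels below the root, so its codeword is 3 bits.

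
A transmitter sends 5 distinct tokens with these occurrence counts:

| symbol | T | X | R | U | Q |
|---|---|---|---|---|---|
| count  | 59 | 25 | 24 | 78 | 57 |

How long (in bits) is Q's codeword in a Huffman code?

Huffman merges, smallest pair first:
combine R(24), X(25) → 49
combine 49, Q(57) → 106
combine T(59), U(78) → 137
combine 106, 137 → 243
The subtree containing Q is merged 2 times, so code length = 2.

2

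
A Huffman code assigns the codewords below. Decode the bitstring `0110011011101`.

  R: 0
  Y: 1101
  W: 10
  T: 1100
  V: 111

RTYY

Read left to right; each codeword is recognised as soon as it completes (prefix code):
  0→R | 1100→T | 1101→Y | 1101→Y
Decoded message: RTYY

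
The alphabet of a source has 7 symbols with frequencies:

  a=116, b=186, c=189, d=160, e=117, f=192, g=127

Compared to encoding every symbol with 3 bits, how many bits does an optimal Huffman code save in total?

192

Fixed-length: 3 bits × 1087 symbols = 3261 bits.
Huffman merges:
combine a(116), e(117) → 233
combine g(127), d(160) → 287
combine b(186), c(189) → 375
combine f(192), 233 → 425
combine 287, 375 → 662
combine 425, 662 → 1087
Huffman total = 233 + 287 + 375 + 425 + 662 + 1087 = 3069 bits.
Saving = 3261 − 3069 = 192 bits.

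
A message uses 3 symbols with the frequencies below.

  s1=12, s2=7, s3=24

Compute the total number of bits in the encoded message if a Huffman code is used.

62

Build the Huffman tree bottom-up:
merge s2(7) and s1(12): 19
merge 19 and s3(24): 43
The encoded length is the sum of every internal node's weight: 19 + 43 = 62 bits.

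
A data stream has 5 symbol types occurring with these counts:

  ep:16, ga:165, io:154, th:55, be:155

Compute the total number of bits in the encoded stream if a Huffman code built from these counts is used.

Greedily combine the two least-frequent nodes:
ep(16) + th(55) → 71
71 + io(154) → 225
be(155) + ga(165) → 320
225 + 320 → 545
The encoded length is the sum of every internal node's weight: 71 + 225 + 320 + 545 = 1161 bits.

1161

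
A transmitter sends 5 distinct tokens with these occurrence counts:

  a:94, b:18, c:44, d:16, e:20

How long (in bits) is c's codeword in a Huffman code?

2

Huffman merges, smallest pair first:
merge d(16) and b(18): 34
merge e(20) and 34: 54
merge c(44) and 54: 98
merge a(94) and 98: 192
The subtree containing c is merged 2 times, so code length = 2.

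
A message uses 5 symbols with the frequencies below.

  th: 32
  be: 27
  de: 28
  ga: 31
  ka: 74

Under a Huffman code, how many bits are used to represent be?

Repeatedly merge the two smallest:
merge be(27) and de(28): 55
merge ga(31) and th(32): 63
merge 55 and 63: 118
merge ka(74) and 118: 192
be's leaf is at depth 3, giving a 3-bit codeword.

3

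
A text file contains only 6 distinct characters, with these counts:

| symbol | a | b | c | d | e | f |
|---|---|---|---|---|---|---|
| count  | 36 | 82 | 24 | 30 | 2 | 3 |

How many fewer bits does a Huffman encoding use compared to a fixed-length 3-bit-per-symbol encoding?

166

Fixed-length: 3 bits × 177 symbols = 531 bits.
Huffman merges:
e(2) + f(3) → 5
5 + c(24) → 29
29 + d(30) → 59
a(36) + 59 → 95
b(82) + 95 → 177
Huffman total = 5 + 29 + 59 + 95 + 177 = 365 bits.
Saving = 531 − 365 = 166 bits.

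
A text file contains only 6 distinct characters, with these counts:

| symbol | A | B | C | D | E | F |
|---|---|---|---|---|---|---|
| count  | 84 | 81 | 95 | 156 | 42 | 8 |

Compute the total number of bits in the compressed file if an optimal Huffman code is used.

1113

Build the Huffman tree bottom-up:
combine F(8), E(42) → 50
combine 50, B(81) → 131
combine A(84), C(95) → 179
combine 131, D(156) → 287
combine 179, 287 → 466
Total encoded bits = sum of merged weights = 50 + 131 + 179 + 287 + 466 = 1113.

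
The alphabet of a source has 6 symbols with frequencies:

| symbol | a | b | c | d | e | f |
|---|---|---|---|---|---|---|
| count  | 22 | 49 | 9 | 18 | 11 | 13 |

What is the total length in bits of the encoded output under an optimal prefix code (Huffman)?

288

Build the Huffman tree bottom-up:
combine c(9), e(11) → 20
combine f(13), d(18) → 31
combine 20, a(22) → 42
combine 31, 42 → 73
combine b(49), 73 → 122
Total encoded bits = sum of merged weights = 20 + 31 + 42 + 73 + 122 = 288.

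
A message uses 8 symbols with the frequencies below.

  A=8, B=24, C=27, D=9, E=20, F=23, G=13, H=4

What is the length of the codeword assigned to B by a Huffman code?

Repeatedly merge the two smallest:
merge H(4) and A(8): 12
merge D(9) and 12: 21
merge G(13) and E(20): 33
merge 21 and F(23): 44
merge B(24) and C(27): 51
merge 33 and 44: 77
merge 51 and 77: 128
The subtree containing B is merged 2 times, so code length = 2.

2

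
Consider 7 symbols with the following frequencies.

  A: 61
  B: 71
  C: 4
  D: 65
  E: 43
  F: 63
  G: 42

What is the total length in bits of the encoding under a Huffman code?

Greedily combine the two least-frequent nodes:
merge C(4) and G(42): 46
merge E(43) and 46: 89
merge A(61) and F(63): 124
merge D(65) and B(71): 136
merge 89 and 124: 213
merge 136 and 213: 349
The encoded length is the sum of every internal node's weight: 46 + 89 + 124 + 136 + 213 + 349 = 957 bits.

957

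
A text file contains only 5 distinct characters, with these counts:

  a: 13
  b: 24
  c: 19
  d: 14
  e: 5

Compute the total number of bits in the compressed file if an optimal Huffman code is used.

Build the Huffman tree bottom-up:
e(5) + a(13) → 18
d(14) + 18 → 32
c(19) + b(24) → 43
32 + 43 → 75
Each symbol's bit-cost is frequency × depth; summing gives 168 bits (equivalently 18 + 32 + 43 + 75).

168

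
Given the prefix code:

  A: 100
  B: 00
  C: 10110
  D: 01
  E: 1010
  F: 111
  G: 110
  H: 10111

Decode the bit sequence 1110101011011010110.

Read left to right; each codeword is recognised as soon as it completes (prefix code):
  111→F | 01→D | 01→D | 01→D | 10110→C | 10110→C
Decoded message: FDDDCC

FDDDCC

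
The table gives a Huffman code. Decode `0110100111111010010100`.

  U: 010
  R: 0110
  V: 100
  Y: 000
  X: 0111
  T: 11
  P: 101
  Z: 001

Read left to right; each codeword is recognised as soon as it completes (prefix code):
  0110→R | 100→V | 11→T | 11→T | 11→T | 010→U | 010→U | 100→V
Decoded message: RVTTTUUV

RVTTTUUV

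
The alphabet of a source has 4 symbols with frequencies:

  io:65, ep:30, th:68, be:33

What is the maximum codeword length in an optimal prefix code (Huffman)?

3

Merge the two lowest-weight nodes at each step:
combine ep(30), be(33) → 63
combine 63, io(65) → 128
combine th(68), 128 → 196
The first pair merged (ep, be) ends up deepest, at depth 3.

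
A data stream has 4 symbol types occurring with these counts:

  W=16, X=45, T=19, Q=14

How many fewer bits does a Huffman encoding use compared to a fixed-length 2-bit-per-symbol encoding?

15

Fixed-length: 2 bits × 94 symbols = 188 bits.
Huffman merges:
Q(14) + W(16) → 30
T(19) + 30 → 49
X(45) + 49 → 94
Huffman total = 30 + 49 + 94 = 173 bits.
Saving = 188 − 173 = 15 bits.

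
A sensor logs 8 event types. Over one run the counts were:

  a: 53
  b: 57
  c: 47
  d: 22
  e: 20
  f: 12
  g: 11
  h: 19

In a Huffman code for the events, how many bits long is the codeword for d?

4

Huffman merges, smallest pair first:
merge g(11) and f(12): 23
merge h(19) and e(20): 39
merge d(22) and 23: 45
merge 39 and 45: 84
merge c(47) and a(53): 100
merge b(57) and 84: 141
merge 100 and 141: 241
The subtree containing d is merged 4 times, so code length = 4.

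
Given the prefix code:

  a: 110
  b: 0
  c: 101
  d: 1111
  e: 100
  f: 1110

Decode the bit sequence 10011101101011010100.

Read left to right; each codeword is recognised as soon as it completes (prefix code):
  100→e | 1110→f | 110→a | 101→c | 101→c | 0→b | 100→e
Decoded message: efaccbe

efaccbe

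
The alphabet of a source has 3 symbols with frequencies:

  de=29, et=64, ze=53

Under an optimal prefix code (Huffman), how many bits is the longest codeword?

Merge the two lowest-weight nodes at each step:
merge de(29) and ze(53): 82
merge et(64) and 82: 146
Maximum depth reached is 2.

2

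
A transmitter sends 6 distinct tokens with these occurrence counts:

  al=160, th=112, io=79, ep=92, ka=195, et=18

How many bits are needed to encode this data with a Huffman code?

1598

Build the Huffman tree bottom-up:
et(18) + io(79) → 97
ep(92) + 97 → 189
th(112) + al(160) → 272
189 + ka(195) → 384
272 + 384 → 656
The encoded length is the sum of every internal node's weight: 97 + 189 + 272 + 384 + 656 = 1598 bits.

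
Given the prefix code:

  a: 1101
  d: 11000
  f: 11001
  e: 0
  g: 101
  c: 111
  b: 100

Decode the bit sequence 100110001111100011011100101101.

Read left to right; each codeword is recognised as soon as it completes (prefix code):
  100→b | 11000→d | 111→c | 11000→d | 1101→a | 11001→f | 0→e | 1101→a
Decoded message: bdcdafea

bdcdafea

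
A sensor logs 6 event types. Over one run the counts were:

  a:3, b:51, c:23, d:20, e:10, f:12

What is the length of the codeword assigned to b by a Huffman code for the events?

1

Repeatedly merge the two smallest:
combine a(3), e(10) → 13
combine f(12), 13 → 25
combine d(20), c(23) → 43
combine 25, 43 → 68
combine b(51), 68 → 119
b is a child of the root — depth 1, so its codeword is a single bit.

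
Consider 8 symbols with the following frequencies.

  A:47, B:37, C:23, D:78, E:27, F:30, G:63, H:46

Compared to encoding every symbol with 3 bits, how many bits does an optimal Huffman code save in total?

Fixed-length: 3 bits × 351 symbols = 1053 bits.
Huffman merges:
merge C(23) and E(27): 50
merge F(30) and B(37): 67
merge H(46) and A(47): 93
merge 50 and G(63): 113
merge 67 and D(78): 145
merge 93 and 113: 206
merge 145 and 206: 351
Huffman total = 50 + 67 + 93 + 113 + 145 + 206 + 351 = 1025 bits.
Saving = 1053 − 1025 = 28 bits.

28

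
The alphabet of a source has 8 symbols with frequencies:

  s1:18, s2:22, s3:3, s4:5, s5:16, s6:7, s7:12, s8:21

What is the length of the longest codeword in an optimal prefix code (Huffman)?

Merge the two lowest-weight nodes at each step:
merge s3(3) and s4(5): 8
merge s6(7) and 8: 15
merge s7(12) and 15: 27
merge s5(16) and s1(18): 34
merge s8(21) and s2(22): 43
merge 27 and 34: 61
merge 43 and 61: 104
The rarest symbols sit at the bottom; the longest codeword is 5 bits.

5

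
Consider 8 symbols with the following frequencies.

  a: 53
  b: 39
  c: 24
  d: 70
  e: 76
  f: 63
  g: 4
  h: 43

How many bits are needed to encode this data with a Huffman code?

Build the Huffman tree bottom-up:
combine g(4), c(24) → 28
combine 28, b(39) → 67
combine h(43), a(53) → 96
combine f(63), 67 → 130
combine d(70), e(76) → 146
combine 96, 130 → 226
combine 146, 226 → 372
Total encoded bits = sum of merged weights = 28 + 67 + 96 + 130 + 146 + 226 + 372 = 1065.

1065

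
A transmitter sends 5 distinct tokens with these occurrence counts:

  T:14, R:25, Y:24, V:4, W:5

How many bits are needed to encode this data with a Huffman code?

Merge the two smallest weights repeatedly:
V(4) + W(5) → 9
9 + T(14) → 23
23 + Y(24) → 47
R(25) + 47 → 72
Total encoded bits = sum of merged weights = 9 + 23 + 47 + 72 = 151.

151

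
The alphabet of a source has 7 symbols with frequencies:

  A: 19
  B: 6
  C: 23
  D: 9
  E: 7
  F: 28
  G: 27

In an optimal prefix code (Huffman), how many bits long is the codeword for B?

Build the tree from the bottom:
B(6) + E(7) → 13
D(9) + 13 → 22
A(19) + 22 → 41
C(23) + G(27) → 50
F(28) + 41 → 69
50 + 69 → 119
B's leaf is at depth 5, giving a 5-bit codeword.

5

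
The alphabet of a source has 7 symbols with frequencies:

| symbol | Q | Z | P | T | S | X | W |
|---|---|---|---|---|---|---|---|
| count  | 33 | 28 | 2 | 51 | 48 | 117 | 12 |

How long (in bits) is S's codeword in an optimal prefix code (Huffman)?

Build the tree from the bottom:
merge P(2) and W(12): 14
merge 14 and Z(28): 42
merge Q(33) and 42: 75
merge S(48) and T(51): 99
merge 75 and 99: 174
merge X(117) and 174: 291
S's leaf is at depth 3, giving a 3-bit codeword.

3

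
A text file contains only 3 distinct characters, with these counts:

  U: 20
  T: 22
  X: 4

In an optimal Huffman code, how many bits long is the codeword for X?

Build the tree from the bottom:
X(4) + U(20) → 24
T(22) + 24 → 46
X sits 2 levels below the root, so its codeword is 2 bits.

2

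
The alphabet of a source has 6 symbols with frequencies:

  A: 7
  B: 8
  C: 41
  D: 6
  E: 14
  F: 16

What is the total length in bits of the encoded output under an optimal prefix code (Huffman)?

207

Build the Huffman tree bottom-up:
merge D(6) and A(7): 13
merge B(8) and 13: 21
merge E(14) and F(16): 30
merge 21 and 30: 51
merge C(41) and 51: 92
Each symbol's bit-cost is frequency × depth; summing gives 207 bits (equivalently 13 + 21 + 30 + 51 + 92).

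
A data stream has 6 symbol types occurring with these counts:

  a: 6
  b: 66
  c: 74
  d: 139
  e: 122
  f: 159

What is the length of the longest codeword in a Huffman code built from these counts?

4

Merge the two lowest-weight nodes at each step:
a(6) + b(66) → 72
72 + c(74) → 146
e(122) + d(139) → 261
146 + f(159) → 305
261 + 305 → 566
The first pair merged (a, b) ends up deepest, at depth 4.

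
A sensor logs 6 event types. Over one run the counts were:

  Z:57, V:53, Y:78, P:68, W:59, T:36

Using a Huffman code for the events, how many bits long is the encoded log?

Greedily combine the two least-frequent nodes:
merge T(36) and V(53): 89
merge Z(57) and W(59): 116
merge P(68) and Y(78): 146
merge 89 and 116: 205
merge 146 and 205: 351
Total encoded bits = sum of merged weights = 89 + 116 + 146 + 205 + 351 = 907.

907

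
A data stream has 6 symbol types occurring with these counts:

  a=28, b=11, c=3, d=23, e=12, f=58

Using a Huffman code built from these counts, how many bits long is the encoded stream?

301

Merge the two smallest weights repeatedly:
combine c(3), b(11) → 14
combine e(12), 14 → 26
combine d(23), 26 → 49
combine a(28), 49 → 77
combine f(58), 77 → 135
Each symbol's bit-cost is frequency × depth; summing gives 301 bits (equivalently 14 + 26 + 49 + 77 + 135).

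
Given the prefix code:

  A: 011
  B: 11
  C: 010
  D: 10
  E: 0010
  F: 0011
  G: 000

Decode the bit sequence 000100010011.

GDEA

Read left to right; each codeword is recognised as soon as it completes (prefix code):
  000→G | 10→D | 0010→E | 011→A
Decoded message: GDEA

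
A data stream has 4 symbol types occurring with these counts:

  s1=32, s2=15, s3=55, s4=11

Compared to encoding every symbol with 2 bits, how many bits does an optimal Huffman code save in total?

Fixed-length: 2 bits × 113 symbols = 226 bits.
Huffman merges:
combine s4(11), s2(15) → 26
combine 26, s1(32) → 58
combine s3(55), 58 → 113
Huffman total = 26 + 58 + 113 = 197 bits.
Saving = 226 − 197 = 29 bits.

29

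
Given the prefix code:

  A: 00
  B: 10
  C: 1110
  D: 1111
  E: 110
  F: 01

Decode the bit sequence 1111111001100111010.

Read left to right; each codeword is recognised as soon as it completes (prefix code):
  1111→D | 1110→C | 01→F | 10→B | 01→F | 110→E | 10→B
Decoded message: DCFBFEB

DCFBFEB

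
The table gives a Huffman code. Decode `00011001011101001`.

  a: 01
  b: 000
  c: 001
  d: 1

Read left to right; each codeword is recognised as soon as it completes (prefix code):
  000→b | 1→d | 1→d | 001→c | 01→a | 1→d | 1→d | 01→a | 001→c
Decoded message: bddcaddac

bddcaddac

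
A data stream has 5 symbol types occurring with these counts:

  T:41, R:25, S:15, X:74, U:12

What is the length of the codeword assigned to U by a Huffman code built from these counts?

Huffman merges, smallest pair first:
U(12) + S(15) → 27
R(25) + 27 → 52
T(41) + 52 → 93
X(74) + 93 → 167
The subtree containing U is merged 4 times, so code length = 4.

4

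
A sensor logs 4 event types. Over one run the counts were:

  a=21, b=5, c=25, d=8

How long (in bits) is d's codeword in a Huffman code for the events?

3

Huffman merges, smallest pair first:
b(5) + d(8) → 13
13 + a(21) → 34
c(25) + 34 → 59
d sits 3 levels below the root, so its codeword is 3 bits.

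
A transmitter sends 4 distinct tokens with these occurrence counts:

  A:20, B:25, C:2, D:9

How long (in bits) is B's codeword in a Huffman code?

Build the tree from the bottom:
merge C(2) and D(9): 11
merge 11 and A(20): 31
merge B(25) and 31: 56
B is a child of the root — depth 1, so its codeword is a single bit.

1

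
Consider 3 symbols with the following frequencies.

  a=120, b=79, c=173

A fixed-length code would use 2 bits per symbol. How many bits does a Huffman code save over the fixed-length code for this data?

Fixed-length: 2 bits × 372 symbols = 744 bits.
Huffman merges:
b(79) + a(120) → 199
c(173) + 199 → 372
Huffman total = 199 + 372 = 571 bits.
Saving = 744 − 571 = 173 bits.

173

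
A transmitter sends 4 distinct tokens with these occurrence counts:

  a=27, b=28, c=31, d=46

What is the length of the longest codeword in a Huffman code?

2

Merge the two lowest-weight nodes at each step:
merge a(27) and b(28): 55
merge c(31) and d(46): 77
merge 55 and 77: 132
The rarest symbols sit at the bottom; the longest codeword is 2 bits.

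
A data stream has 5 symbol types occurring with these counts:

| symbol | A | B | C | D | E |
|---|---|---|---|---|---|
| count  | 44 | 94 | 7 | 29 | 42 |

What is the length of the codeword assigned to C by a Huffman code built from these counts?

4

Build the tree from the bottom:
C(7) + D(29) → 36
36 + E(42) → 78
A(44) + 78 → 122
B(94) + 122 → 216
C's leaf is at depth 4, giving a 4-bit codeword.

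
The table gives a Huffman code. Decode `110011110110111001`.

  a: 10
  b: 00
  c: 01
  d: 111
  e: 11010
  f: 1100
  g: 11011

Read left to right; each codeword is recognised as soon as it completes (prefix code):
  1100→f | 111→d | 10→a | 11011→g | 10→a | 01→c
Decoded message: fdagac

fdagac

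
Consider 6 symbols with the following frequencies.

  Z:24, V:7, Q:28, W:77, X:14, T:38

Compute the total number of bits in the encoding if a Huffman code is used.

431

Greedily combine the two least-frequent nodes:
merge V(7) and X(14): 21
merge 21 and Z(24): 45
merge Q(28) and T(38): 66
merge 45 and 66: 111
merge W(77) and 111: 188
Total encoded bits = sum of merged weights = 21 + 45 + 66 + 111 + 188 = 431.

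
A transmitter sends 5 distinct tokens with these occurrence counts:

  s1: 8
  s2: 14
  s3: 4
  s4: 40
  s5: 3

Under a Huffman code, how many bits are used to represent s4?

Huffman merges, smallest pair first:
s5(3) + s3(4) → 7
7 + s1(8) → 15
s2(14) + 15 → 29
29 + s4(40) → 69
s4 is a child of the root — depth 1, so its codeword is a single bit.

1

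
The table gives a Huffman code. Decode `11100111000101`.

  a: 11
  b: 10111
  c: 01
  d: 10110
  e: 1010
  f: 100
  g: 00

Read left to right; each codeword is recognised as soon as it completes (prefix code):
  11→a | 100→f | 11→a | 100→f | 01→c | 01→c
Decoded message: afafcc

afafcc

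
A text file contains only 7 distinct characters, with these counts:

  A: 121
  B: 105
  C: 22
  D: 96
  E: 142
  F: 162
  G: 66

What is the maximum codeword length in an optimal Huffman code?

4

Merge the two lowest-weight nodes at each step:
C(22) + G(66) → 88
88 + D(96) → 184
B(105) + A(121) → 226
E(142) + F(162) → 304
184 + 226 → 410
304 + 410 → 714
The rarest symbols sit at the bottom; the longest codeword is 4 bits.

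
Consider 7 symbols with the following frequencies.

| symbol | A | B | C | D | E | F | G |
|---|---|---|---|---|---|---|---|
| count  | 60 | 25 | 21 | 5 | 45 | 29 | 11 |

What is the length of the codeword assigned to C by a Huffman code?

Huffman merges, smallest pair first:
merge D(5) and G(11): 16
merge 16 and C(21): 37
merge B(25) and F(29): 54
merge 37 and E(45): 82
merge 54 and A(60): 114
merge 82 and 114: 196
C's leaf is at depth 3, giving a 3-bit codeword.

3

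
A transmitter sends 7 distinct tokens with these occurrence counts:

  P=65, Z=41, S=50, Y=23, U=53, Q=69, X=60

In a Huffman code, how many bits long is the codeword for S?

3

Huffman merges, smallest pair first:
combine Y(23), Z(41) → 64
combine S(50), U(53) → 103
combine X(60), 64 → 124
combine P(65), Q(69) → 134
combine 103, 124 → 227
combine 134, 227 → 361
S's leaf is at depth 3, giving a 3-bit codeword.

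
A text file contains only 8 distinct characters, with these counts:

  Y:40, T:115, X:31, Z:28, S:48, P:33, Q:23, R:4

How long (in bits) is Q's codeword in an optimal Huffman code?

Build the tree from the bottom:
R(4) + Q(23) → 27
27 + Z(28) → 55
X(31) + P(33) → 64
Y(40) + S(48) → 88
55 + 64 → 119
88 + T(115) → 203
119 + 203 → 322
Q sits 4 levels below the root, so its codeword is 4 bits.

4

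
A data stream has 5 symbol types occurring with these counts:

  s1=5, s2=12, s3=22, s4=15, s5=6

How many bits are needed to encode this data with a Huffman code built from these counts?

131

Build the Huffman tree bottom-up:
combine s1(5), s5(6) → 11
combine 11, s2(12) → 23
combine s4(15), s3(22) → 37
combine 23, 37 → 60
Total encoded bits = sum of merged weights = 11 + 23 + 37 + 60 = 131.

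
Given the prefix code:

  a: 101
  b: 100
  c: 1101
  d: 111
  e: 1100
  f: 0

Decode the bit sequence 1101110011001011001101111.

Read left to right; each codeword is recognised as soon as it completes (prefix code):
  1101→c | 1100→e | 1100→e | 101→a | 100→b | 1101→c | 111→d
Decoded message: ceeabcd

ceeabcd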